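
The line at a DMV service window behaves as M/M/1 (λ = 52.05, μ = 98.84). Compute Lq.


ρ = 52.05/98.84 = 0.5266
Lq = ρ²/(1−ρ) = 0.2773/0.4734 = 0.5858

Final: 0.5858


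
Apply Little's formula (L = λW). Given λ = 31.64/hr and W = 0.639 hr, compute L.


L = λW = 31.64·0.639 = 20.2180

Final: 20.2180


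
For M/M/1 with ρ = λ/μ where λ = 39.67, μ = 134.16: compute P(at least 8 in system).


ρ = 39.67/134.16 = 0.2957
P(N ≥ n) = ρ^n = 0.2957^8 = 0.00005844

Final: 0.00005844


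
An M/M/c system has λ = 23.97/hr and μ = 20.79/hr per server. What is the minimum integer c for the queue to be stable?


Stability requires cμ > λ ⇔ c > λ/μ.
λ/μ = 23.97/20.79 = 1.1530
Minimum integer c = ⌊1.1530⌋ + 1 = 2
Check: 2·20.79 = 41.58 > 23.97, while 1·20.79 = 20.79 ≤ 23.97

Final: 2 servers


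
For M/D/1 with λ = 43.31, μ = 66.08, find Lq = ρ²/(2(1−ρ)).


ρ = 43.31/66.08 = 0.6554
M/D/1: Lq = ρ²/(2(1−ρ)) = 0.4296/(2·0.3446) = 0.62332

Final: 0.62332


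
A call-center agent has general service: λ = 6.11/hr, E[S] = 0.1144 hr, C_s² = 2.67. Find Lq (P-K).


ρ = λ·E[S] = 6.11·0.1144 = 0.6990
Lq = ρ²(1+C_s²)/(2(1−ρ)) = 0.4886·(1+2.67)/(2·0.3010)
= 0.4886·3.6700/0.6020 = 2.97839

Final: 2.97839


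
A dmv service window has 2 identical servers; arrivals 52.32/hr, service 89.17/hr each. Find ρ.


ρ = λ/(cμ) = 52.32/(2·89.17) = 52.32/178.34 = 0.2934

Final: 0.2934


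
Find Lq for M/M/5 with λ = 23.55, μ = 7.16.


a = λ/μ = 3.2891; ρ = a/5 = 0.6578
P₀ = 0.033468
Lq = P₀·a^c·ρ / (c!·(1−ρ)²) = 0.033468·384.93681·0.6578/(120·0.11709)
= 0.60316

Final: 0.60316


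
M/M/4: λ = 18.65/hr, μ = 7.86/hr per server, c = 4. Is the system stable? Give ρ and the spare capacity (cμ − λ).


Total capacity cμ = 4·7.86 = 31.44/hr
ρ = λ/(cμ) = 18.65/31.44 = 0.5932
Stable ⇔ ρ < 1: YES
Spare capacity = cμ − λ = 31.44 − 18.65 = 12.79/hr

Final: ρ = 0.5932; stable; margin = 12.79/hr


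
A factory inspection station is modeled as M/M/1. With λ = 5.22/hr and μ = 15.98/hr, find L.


ρ = λ/μ = 5.22/15.98 = 0.3267
L = ρ/(1−ρ) = 0.3267/(1 − 0.3267) = 0.3267/0.6733 = 0.4851

Final: 0.4851


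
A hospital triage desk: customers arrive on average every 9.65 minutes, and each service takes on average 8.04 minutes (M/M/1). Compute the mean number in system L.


λ = 60/9.65 = 6.2176 /hr
μ = 60/8.04 = 7.4627 /hr
ρ = λ/μ = 6.2176/7.4627 = 0.8332
L = ρ/(1−ρ) = 0.8332/0.1668 = 4.9938

Final: 4.9938


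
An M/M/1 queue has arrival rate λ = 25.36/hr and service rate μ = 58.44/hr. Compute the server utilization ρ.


ρ = λ/μ = 25.36/58.44 = 0.4339

Final: 0.4339


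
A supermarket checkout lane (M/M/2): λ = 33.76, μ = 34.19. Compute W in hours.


a = 0.9874; ρ = 0.4937; P₀ = 0.338947
Lq = P₀·a^c·ρ/(c!(1−ρ)²) = 0.31826
Wq = Lq/λ = 0.31826/33.76 = 0.009427 hr
W = Wq + 1/μ = 0.009427 + 0.02925 = 0.03868 hr

Final: 0.03868 hr


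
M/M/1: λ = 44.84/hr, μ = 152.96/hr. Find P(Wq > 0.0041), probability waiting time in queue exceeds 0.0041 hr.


ρ = 44.84/152.96 = 0.2931
P(Wq > t) = ρ·e^{−(μ−λ)t} = 0.2931·e^{−0.4433}
= 0.2931·0.641920 = 0.188178

Final: 0.188178


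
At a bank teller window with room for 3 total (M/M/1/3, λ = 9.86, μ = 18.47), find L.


ρ = 9.86/18.47 = 0.5338
L = ρ[1 − (K+1)ρ^K + Kρ^(K+1)] / [(1−ρ)(1−ρ^(K+1))]
Numerator: 0.5338·(1 − 4·0.152135 + 3·0.081216) = 0.339044
Denominator: (0.4662)·(0.918784) = 0.428302
L = 0.339044/0.428302 = 0.7916

Final: 0.7916


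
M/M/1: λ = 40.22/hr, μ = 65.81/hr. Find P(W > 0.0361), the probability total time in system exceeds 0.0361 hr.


W ~ Exponential(μ−λ) for M/M/1.
μ − λ = 65.81 − 40.22 = 25.5900
P(W > t) = e^{−(μ−λ)t} = e^{−0.9238} = 0.397008

Final: 0.397008


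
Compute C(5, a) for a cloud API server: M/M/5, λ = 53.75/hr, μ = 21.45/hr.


a = λ/μ = 2.5058; ρ = a/5 = 0.5012
P₀ = 0.079610 (from M/M/c formula)
C(c,a) = [a^c/(c!(1−ρ))]·P₀ = [98.79975/(120·0.4988)]·0.079610
= 1.65051·0.079610 = 0.131398

Final: 0.131398


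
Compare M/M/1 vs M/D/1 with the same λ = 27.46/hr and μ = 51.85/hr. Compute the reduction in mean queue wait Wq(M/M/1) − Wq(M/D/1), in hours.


ρ = 27.46/51.85 = 0.5296
Wq(M/M/1) = ρ/(μ−λ) = 0.5296/24.39 = 0.02171 hr
Wq(M/D/1) = ρ/(2(μ−λ)) = 0.01086 hr
Savings = 0.02171 − 0.01086 = 0.01086 hr

Final: 0.01086 hr


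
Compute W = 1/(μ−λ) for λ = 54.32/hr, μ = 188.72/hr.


W = 1/(μ−λ) = 1/(188.72 − 54.32) = 1/134.40 = 0.007440 hr

Final: 0.007440 hr


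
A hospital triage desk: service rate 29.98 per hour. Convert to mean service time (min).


Mean service time = 1/μ = 1/29.98 hour = 0.03336 hour
In minutes: 0.03336 × 60 = 2.0013 min

Final: 2.0013 min


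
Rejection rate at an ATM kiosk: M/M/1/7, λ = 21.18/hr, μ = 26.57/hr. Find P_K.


ρ = λ/μ = 21.18/26.57 = 0.7971
P_K = (1−ρ)ρ^K/(1−ρ^(K+1)) = (0.2029·0.204522)/(1 − 0.163033)
= 0.041489/0.836967 = 0.049571

Final: 0.049571


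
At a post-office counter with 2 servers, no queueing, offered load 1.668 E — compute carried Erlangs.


B(2,1.668) = 0.342713 (Erlang-B)
Carried load = a(1 − B) = 1.668·(1 − 0.342713) = 1.668·0.657287 = 1.0964 E

Final: 1.0964 Erlangs


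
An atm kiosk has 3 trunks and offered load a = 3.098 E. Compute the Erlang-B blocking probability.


B(c,a) = (a^c/c!) / Σ_{k=0}^{c} a^k/k!
a^3/3! = 4.955563
Σ terms (k=0..3): 1.00000 + 3.09800 + 4.79880 + 4.95556 = 13.852365
B = 4.955563/13.852365 = 0.357741

Final: 0.357741


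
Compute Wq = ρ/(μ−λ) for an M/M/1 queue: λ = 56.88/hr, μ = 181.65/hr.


ρ = 56.88/181.65 = 0.3131
Wq = ρ/(μ−λ) = 0.3131/(181.65 − 56.88) = 0.3131/124.77 = 0.002510 hr

Final: 0.002510 hr


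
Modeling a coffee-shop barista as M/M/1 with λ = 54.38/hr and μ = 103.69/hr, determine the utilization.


ρ = λ/μ = 54.38/103.69 = 0.5244

Final: 0.5244


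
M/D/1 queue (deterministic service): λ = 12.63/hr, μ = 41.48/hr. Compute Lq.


ρ = 12.63/41.48 = 0.3045
M/D/1: Lq = ρ²/(2(1−ρ)) = 0.09271/(2·0.6955) = 0.06665

Final: 0.06665


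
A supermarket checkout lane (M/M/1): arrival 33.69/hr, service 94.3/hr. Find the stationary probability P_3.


ρ = 33.69/94.3 = 0.3573
P_n = (1−ρ)·ρ^n = (1 − 0.3573)·0.3573^3 = 0.6427·0.045600 = 0.029309

Final: 0.029309


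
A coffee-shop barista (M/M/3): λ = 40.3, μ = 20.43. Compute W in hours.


a = 1.9726; ρ = 0.6575; P₀ = 0.115560
Lq = P₀·a^c·ρ/(c!(1−ρ)²) = 0.82877
Wq = Lq/λ = 0.82877/40.3 = 0.02057 hr
W = Wq + 1/μ = 0.02057 + 0.04895 = 0.06951 hr

Final: 0.06951 hr


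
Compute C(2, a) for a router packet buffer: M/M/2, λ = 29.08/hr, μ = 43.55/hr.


a = λ/μ = 0.6677; ρ = a/2 = 0.3339
P₀ = 0.499397 (from M/M/c formula)
C(c,a) = [a^c/(c!(1−ρ))]·P₀ = [0.44587/(2·0.6661)]·0.499397
= 0.33467·0.499397 = 0.167136

Final: 0.167136


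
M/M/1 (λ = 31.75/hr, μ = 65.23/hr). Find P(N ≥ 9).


ρ = 31.75/65.23 = 0.4867
P(N ≥ n) = ρ^n = 0.4867^9 = 0.001533

Final: 0.001533


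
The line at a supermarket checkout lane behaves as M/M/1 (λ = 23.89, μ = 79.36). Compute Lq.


ρ = 23.89/79.36 = 0.3010
Lq = ρ²/(1−ρ) = 0.09062/0.6990 = 0.1296

Final: 0.1296


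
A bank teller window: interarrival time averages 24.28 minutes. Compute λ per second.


λ = 1/(interarrival time) in consistent units.
1 second = 0.0166667 min, so λ = 0.0166667/24.28 = 0.0006864 per second

Final: 0.0006864 /sec


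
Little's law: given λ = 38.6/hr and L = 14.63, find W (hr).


W = L/λ = 14.63/38.6 = 0.3790 hr

Final: 0.3790 hr


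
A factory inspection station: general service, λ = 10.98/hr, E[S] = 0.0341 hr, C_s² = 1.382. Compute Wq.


ρ = λ·E[S] = 10.98·0.0341 = 0.3744
E[S²] = E[S]²(1+C_s²) = 0.0341²·(1+1.382) = 0.002770
Wq = λ·E[S²]/(2(1−ρ)) = 10.98·0.002770/(2·0.6256) = 0.02431 hr

Final: 0.02431 hr


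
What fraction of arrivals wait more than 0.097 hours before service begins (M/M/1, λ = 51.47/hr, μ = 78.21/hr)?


ρ = 51.47/78.21 = 0.6581
P(Wq > t) = ρ·e^{−(μ−λ)t} = 0.6581·e^{−2.5938}
= 0.6581·0.074737 = 0.049184

Final: 0.049184


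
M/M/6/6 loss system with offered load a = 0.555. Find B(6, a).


B(c,a) = (a^c/c!) / Σ_{k=0}^{c} a^k/k!
a^6/6! = 0.00004059
Σ terms (k=0..6): 1.00000 + 0.55500 + 0.15401 + 0.02849 + 0.003953 + 0.0004388 + 0.00004059 = 1.741938
B = 0.00004059/1.741938 = 0.00002330

Final: 0.00002330


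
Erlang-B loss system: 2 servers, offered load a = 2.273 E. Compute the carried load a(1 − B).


B(2,2.273) = 0.441111 (Erlang-B)
Carried load = a(1 − B) = 2.273·(1 − 0.441111) = 2.273·0.558889 = 1.2704 E

Final: 1.2704 Erlangs


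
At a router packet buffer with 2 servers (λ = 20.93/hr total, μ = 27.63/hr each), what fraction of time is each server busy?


ρ = λ/(cμ) = 20.93/(2·27.63) = 20.93/55.26 = 0.3788

Final: 0.3788


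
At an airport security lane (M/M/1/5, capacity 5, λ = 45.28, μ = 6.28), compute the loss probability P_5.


ρ = λ/μ = 45.28/6.28 = 7.2102
P_K = (1−ρ)ρ^K/(1−ρ^(K+1)) = (-6.2102·19486.501363)/(1 − 140501.398366)
= -121014.897002/-140500.398366 = 0.861314

Final: 0.861314


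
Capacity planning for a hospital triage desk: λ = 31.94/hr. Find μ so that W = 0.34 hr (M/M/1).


W = 1/(μ−λ) ⇒ μ − λ = 1/W = 1/0.34 = 2.9412
μ = λ + 1/W = 31.94 + 2.9412 = 34.8812 per hr

Final: 34.8812 /hr


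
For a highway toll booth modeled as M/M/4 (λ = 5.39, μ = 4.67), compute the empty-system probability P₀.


a = λ/μ = 5.39/4.67 = 1.1542; ρ = a/c = 0.2885
Σ_{k=0}^{3} a^k/k! (terms k=0..3) = 1.00000 + 1.15418 + 0.66606 + 0.25625 = 3.07649
Tail: a^4/(4!(1−ρ)) = 1.77455/(24·0.7115) = 0.10393
P₀ = 1/(3.07649 + 0.10393) = 1/3.18041 = 0.314425

Final: 0.314425


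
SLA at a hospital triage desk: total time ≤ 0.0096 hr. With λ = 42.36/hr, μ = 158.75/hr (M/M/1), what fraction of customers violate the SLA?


W ~ Exponential(μ−λ) for M/M/1.
μ − λ = 158.75 − 42.36 = 116.3900
P(W > t) = e^{−(μ−λ)t} = e^{−1.1173} = 0.327148

Final: 0.327148


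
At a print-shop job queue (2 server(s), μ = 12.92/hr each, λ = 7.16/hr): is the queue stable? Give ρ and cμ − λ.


Total capacity cμ = 2·12.92 = 25.84/hr
ρ = λ/(cμ) = 7.16/25.84 = 0.2771
Stable ⇔ ρ < 1: YES
Spare capacity = cμ − λ = 25.84 − 7.16 = 18.68/hr

Final: ρ = 0.2771; stable; margin = 18.68/hr


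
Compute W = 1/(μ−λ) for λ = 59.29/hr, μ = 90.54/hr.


W = 1/(μ−λ) = 1/(90.54 − 59.29) = 1/31.25 = 0.03200 hr

Final: 0.03200 hr


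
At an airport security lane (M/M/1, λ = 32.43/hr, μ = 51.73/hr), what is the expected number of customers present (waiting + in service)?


ρ = λ/μ = 32.43/51.73 = 0.6269
L = ρ/(1−ρ) = 0.6269/(1 − 0.6269) = 0.6269/0.3731 = 1.6803

Final: 1.6803


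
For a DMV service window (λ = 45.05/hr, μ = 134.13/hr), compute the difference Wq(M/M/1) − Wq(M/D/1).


ρ = 45.05/134.13 = 0.3359
Wq(M/M/1) = ρ/(μ−λ) = 0.3359/89.08 = 0.003770 hr
Wq(M/D/1) = ρ/(2(μ−λ)) = 0.001885 hr
Savings = 0.003770 − 0.001885 = 0.001885 hr

Final: 0.001885 hr


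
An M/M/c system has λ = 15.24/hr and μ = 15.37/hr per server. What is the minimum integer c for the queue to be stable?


Stability requires cμ > λ ⇔ c > λ/μ.
λ/μ = 15.24/15.37 = 0.9915
Minimum integer c = ⌊0.9915⌋ + 1 = 1
Check: 1·15.37 = 15.37 > 15.24, while 0·15.37 = 0.00 ≤ 15.24

Final: 1 servers


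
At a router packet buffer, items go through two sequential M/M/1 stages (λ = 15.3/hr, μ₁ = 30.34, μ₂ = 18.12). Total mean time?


Each node sees arrival rate λ = 15.3/hr (tandem ⇒ throughput preserved).
W₁ = 1/(μ₁−λ) = 1/(30.34−15.3) = 0.06649 hr
W₂ = 1/(μ₂−λ) = 1/(18.12−15.3) = 0.35461 hr
W_total = W₁ + W₂ = 0.06649 + 0.35461 = 0.42110 hr

Final: 0.42110 hr


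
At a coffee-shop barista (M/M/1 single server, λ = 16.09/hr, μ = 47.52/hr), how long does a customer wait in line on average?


ρ = 16.09/47.52 = 0.3386
Wq = ρ/(μ−λ) = 0.3386/(47.52 − 16.09) = 0.3386/31.43 = 0.01077 hr

Final: 0.01077 hr


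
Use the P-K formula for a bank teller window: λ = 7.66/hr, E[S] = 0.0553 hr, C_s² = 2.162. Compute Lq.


ρ = λ·E[S] = 7.66·0.0553 = 0.4236
Lq = ρ²(1+C_s²)/(2(1−ρ)) = 0.1794·(1+2.162)/(2·0.5764)
= 0.1794·3.1620/1.1528 = 0.49217

Final: 0.49217


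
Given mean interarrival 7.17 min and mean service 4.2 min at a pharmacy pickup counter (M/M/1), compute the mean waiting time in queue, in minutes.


λ = 60/7.17 = 8.3682 /hr
μ = 60/4.2 = 14.2857 /hr
ρ = λ/μ = 8.3682/14.2857 = 0.5858
Wq = ρ/(μ−λ) = 0.5858/(14.2857−8.3682) = 0.09899 hr
In minutes: 0.09899·60 = 5.939 min

Final: 5.939 min


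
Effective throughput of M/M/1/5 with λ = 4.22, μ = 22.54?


ρ = 0.1872; P_K = (1−ρ)ρ^5/(1−ρ^6) = 0.0001870
λ_eff = λ(1 − P_K) = 4.22·(1 − 0.0001870) = 4.22·0.999813 = 4.2192 /hr

Final: 4.2192 /hr


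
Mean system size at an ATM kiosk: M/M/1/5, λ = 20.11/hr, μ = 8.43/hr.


ρ = 20.11/8.43 = 2.3855
L = ρ[1 − (K+1)ρ^K + Kρ^(K+1)] / [(1−ρ)(1−ρ^(K+1))]
Numerator: 2.3855·(1 − 6·77.254268 + 5·184.292209) = 1094.803284
Denominator: (-1.3855)·(-183.292209) = 253.956465
L = 1094.803284/253.956465 = 4.3110

Final: 4.3110


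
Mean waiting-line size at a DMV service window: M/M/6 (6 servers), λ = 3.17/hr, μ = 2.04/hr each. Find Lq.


a = λ/μ = 1.5539; ρ = a/6 = 0.2590
P₀ = 0.211351
Lq = P₀·a^c·ρ / (c!·(1−ρ)²) = 0.211351·14.07909·0.2590/(720·0.54910)
= 0.001949

Final: 0.001949


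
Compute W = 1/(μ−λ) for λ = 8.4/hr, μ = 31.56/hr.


W = 1/(μ−λ) = 1/(31.56 − 8.4) = 1/23.16 = 0.04318 hr

Final: 0.04318 hr


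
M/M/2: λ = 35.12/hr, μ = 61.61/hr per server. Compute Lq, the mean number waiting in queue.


a = λ/μ = 0.5700; ρ = a/2 = 0.2850
P₀ = 0.556398
Lq = P₀·a^c·ρ / (c!·(1−ρ)²) = 0.556398·0.32494·0.2850/(2·0.51120)
= 0.05040

Final: 0.05040


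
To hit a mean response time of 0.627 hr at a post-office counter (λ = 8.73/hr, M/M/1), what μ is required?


W = 1/(μ−λ) ⇒ μ − λ = 1/W = 1/0.627 = 1.5949
μ = λ + 1/W = 8.73 + 1.5949 = 10.3249 per hr

Final: 10.3249 /hr


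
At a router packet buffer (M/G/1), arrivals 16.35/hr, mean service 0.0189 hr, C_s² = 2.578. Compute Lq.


ρ = λ·E[S] = 16.35·0.0189 = 0.3090
Lq = ρ²(1+C_s²)/(2(1−ρ)) = 0.09549·(1+2.578)/(2·0.6910)
= 0.09549·3.5780/1.3820 = 0.24723

Final: 0.24723


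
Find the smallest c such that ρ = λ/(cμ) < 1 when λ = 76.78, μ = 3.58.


Stability requires cμ > λ ⇔ c > λ/μ.
λ/μ = 76.78/3.58 = 21.4469
Minimum integer c = ⌊21.4469⌋ + 1 = 22
Check: 22·3.58 = 78.76 > 76.78, while 21·3.58 = 75.18 ≤ 76.78

Final: 22 servers


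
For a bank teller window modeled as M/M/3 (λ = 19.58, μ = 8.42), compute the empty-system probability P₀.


a = λ/μ = 19.58/8.42 = 2.3254; ρ = a/c = 0.7751
Σ_{k=0}^{2} a^k/k! (terms k=0..2) = 1.00000 + 2.32542 + 2.70378 = 6.02919
Tail: a^3/(3!(1−ρ)) = 12.57482/(6·0.2249) = 9.32042
P₀ = 1/(6.02919 + 9.32042) = 1/15.34962 = 0.065148

Final: 0.065148


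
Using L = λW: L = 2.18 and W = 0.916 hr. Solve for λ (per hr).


λ = L/W = 2.18/0.916 = 2.3799 /hr

Final: 2.3799 /hr


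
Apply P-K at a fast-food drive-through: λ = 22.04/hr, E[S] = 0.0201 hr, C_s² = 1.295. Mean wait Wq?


ρ = λ·E[S] = 22.04·0.0201 = 0.4430
E[S²] = E[S]²(1+C_s²) = 0.0201²·(1+1.295) = 0.0009272
Wq = λ·E[S²]/(2(1−ρ)) = 22.04·0.0009272/(2·0.5570) = 0.01834 hr

Final: 0.01834 hr


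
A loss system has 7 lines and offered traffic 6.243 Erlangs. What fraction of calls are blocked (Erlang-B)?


B(c,a) = (a^c/c!) / Σ_{k=0}^{c} a^k/k!
a^7/7! = 73.336944
Σ terms (k=0..7): 1.00000 + 6.24300 + 19.48752 + 40.55354 + 63.29394 + 79.02881 + 82.22947 + 73.33694 = 365.173224
B = 73.336944/365.173224 = 0.200828

Final: 0.200828


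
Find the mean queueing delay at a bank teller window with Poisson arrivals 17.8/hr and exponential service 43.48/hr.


ρ = 17.8/43.48 = 0.4094
Wq = ρ/(μ−λ) = 0.4094/(43.48 − 17.8) = 0.4094/25.68 = 0.01594 hr

Final: 0.01594 hr


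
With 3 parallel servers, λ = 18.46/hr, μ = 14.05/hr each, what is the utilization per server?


ρ = λ/(cμ) = 18.46/(3·14.05) = 18.46/42.15 = 0.4380

Final: 0.4380


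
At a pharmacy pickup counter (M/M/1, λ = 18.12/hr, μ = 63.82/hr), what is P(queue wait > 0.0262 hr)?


ρ = 18.12/63.82 = 0.2839
P(Wq > t) = ρ·e^{−(μ−λ)t} = 0.2839·e^{−1.1973}
= 0.2839·0.301996 = 0.085744

Final: 0.085744


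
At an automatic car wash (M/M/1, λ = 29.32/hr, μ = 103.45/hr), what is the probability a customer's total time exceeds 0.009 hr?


W ~ Exponential(μ−λ) for M/M/1.
μ − λ = 103.45 − 29.32 = 74.1300
P(W > t) = e^{−(μ−λ)t} = e^{−0.6672} = 0.513159

Final: 0.513159


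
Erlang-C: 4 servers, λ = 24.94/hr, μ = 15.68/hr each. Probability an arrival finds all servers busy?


a = λ/μ = 1.5906; ρ = a/4 = 0.3976
P₀ = 0.201252 (from M/M/c formula)
C(c,a) = [a^c/(c!(1−ρ))]·P₀ = [6.40032/(24·0.6024)]·0.201252
= 0.44273·0.201252 = 0.089100

Final: 0.089100


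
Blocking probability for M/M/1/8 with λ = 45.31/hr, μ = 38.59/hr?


ρ = λ/μ = 45.31/38.59 = 1.1741
P_K = (1−ρ)ρ^K/(1−ρ^(K+1)) = (-0.1741·3.612054)/(1 − 4.241052)
= -0.628997/-3.241052 = 0.194072

Final: 0.194072


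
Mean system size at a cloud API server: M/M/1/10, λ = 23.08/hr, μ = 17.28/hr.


ρ = 23.08/17.28 = 1.3356
L = ρ[1 − (K+1)ρ^K + Kρ^(K+1)] / [(1−ρ)(1−ρ^(K+1))]
Numerator: 1.3356·(1 − 11·18.068440 + 10·24.133079) = 58.204801
Denominator: (-0.3356)·(-23.133079) = 7.764575
L = 58.204801/7.764575 = 7.4962

Final: 7.4962


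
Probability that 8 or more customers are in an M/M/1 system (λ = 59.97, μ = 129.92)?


ρ = 59.97/129.92 = 0.4616
P(N ≥ n) = ρ^n = 0.4616^8 = 0.002061

Final: 0.002061


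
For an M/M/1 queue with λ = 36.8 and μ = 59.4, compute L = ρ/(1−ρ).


ρ = λ/μ = 36.8/59.4 = 0.6195
L = ρ/(1−ρ) = 0.6195/(1 − 0.6195) = 0.6195/0.3805 = 1.6283

Final: 1.6283


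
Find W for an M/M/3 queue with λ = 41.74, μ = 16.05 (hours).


a = 2.6006; ρ = 0.8669; P₀ = 0.034480
Lq = P₀·a^c·ρ/(c!(1−ρ)²) = 4.94402
Wq = Lq/λ = 4.94402/41.74 = 0.11845 hr
W = Wq + 1/μ = 0.11845 + 0.06231 = 0.18075 hr

Final: 0.18075 hr


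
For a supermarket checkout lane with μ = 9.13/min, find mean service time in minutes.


Mean service time = 1/μ = 1/9.13 minute = 0.10953 minute
In minutes: 0.10953 × 1 = 0.1095 min

Final: 0.1095 min


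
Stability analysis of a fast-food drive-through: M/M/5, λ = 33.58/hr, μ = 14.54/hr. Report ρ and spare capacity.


Total capacity cμ = 5·14.54 = 72.70/hr
ρ = λ/(cμ) = 33.58/72.70 = 0.4619
Stable ⇔ ρ < 1: YES
Spare capacity = cμ − λ = 72.70 − 33.58 = 39.12/hr

Final: ρ = 0.4619; stable; margin = 39.12/hr


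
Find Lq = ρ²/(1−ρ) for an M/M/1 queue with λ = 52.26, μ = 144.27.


ρ = 52.26/144.27 = 0.3622
Lq = ρ²/(1−ρ) = 0.1312/0.6378 = 0.2057

Final: 0.2057


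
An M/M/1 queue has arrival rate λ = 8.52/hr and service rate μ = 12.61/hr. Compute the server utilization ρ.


ρ = λ/μ = 8.52/12.61 = 0.6757

Final: 0.6757


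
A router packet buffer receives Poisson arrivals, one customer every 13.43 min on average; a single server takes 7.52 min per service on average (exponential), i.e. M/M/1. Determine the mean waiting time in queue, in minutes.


λ = 60/13.43 = 4.4676 /hr
μ = 60/7.52 = 7.9787 /hr
ρ = λ/μ = 4.4676/7.9787 = 0.5599
Wq = ρ/(μ−λ) = 0.5599/(7.9787−4.4676) = 0.15948 hr
In minutes: 0.15948·60 = 9.569 min

Final: 9.569 min


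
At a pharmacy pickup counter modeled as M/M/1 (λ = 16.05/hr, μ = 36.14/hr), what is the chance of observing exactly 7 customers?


ρ = 16.05/36.14 = 0.4441
P_n = (1−ρ)·ρ^n = (1 − 0.4441)·0.4441^7 = 0.5559·0.003407 = 0.001894

Final: 0.001894


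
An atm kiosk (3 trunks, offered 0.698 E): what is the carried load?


B(3,0.698) = 0.028363 (Erlang-B)
Carried load = a(1 − B) = 0.698·(1 − 0.028363) = 0.698·0.971637 = 0.6782 E

Final: 0.6782 Erlangs


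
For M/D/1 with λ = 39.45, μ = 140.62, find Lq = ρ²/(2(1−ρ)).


ρ = 39.45/140.62 = 0.2805
M/D/1: Lq = ρ²/(2(1−ρ)) = 0.07870/(2·0.7195) = 0.05470

Final: 0.05470


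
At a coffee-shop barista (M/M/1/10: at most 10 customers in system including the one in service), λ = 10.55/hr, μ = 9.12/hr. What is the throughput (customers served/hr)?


ρ = 1.1568; P_K = (1−ρ)ρ^10/(1−ρ^11) = 0.169739
λ_eff = λ(1 − P_K) = 10.55·(1 − 0.169739) = 10.55·0.830261 = 8.7593 /hr

Final: 8.7593 /hr


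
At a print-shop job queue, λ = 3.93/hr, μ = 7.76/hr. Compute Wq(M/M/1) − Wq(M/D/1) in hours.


ρ = 3.93/7.76 = 0.5064
Wq(M/M/1) = ρ/(μ−λ) = 0.5064/3.83 = 0.13223 hr
Wq(M/D/1) = ρ/(2(μ−λ)) = 0.06612 hr
Savings = 0.13223 − 0.06612 = 0.06612 hr

Final: 0.06612 hr


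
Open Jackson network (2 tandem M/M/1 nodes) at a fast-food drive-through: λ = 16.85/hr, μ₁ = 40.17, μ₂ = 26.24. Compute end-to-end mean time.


Each node sees arrival rate λ = 16.85/hr (tandem ⇒ throughput preserved).
W₁ = 1/(μ₁−λ) = 1/(40.17−16.85) = 0.04288 hr
W₂ = 1/(μ₂−λ) = 1/(26.24−16.85) = 0.10650 hr
W_total = W₁ + W₂ = 0.04288 + 0.10650 = 0.14938 hr

Final: 0.14938 hr


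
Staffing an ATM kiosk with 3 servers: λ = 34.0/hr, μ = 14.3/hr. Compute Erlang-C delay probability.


a = λ/μ = 2.3776; ρ = a/3 = 0.7925
P₀ = 0.058816 (from M/M/c formula)
C(c,a) = [a^c/(c!(1−ρ))]·P₀ = [13.44091/(6·0.2075)]·0.058816
= 10.79803·0.058816 = 0.635096

Final: 0.635096


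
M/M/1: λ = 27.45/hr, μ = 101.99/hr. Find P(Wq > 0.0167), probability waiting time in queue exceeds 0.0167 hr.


ρ = 27.45/101.99 = 0.2691
P(Wq > t) = ρ·e^{−(μ−λ)t} = 0.2691·e^{−1.2448}
= 0.2691·0.287993 = 0.077512

Final: 0.077512


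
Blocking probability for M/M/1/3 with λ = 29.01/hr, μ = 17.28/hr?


ρ = λ/μ = 29.01/17.28 = 1.6788
P_K = (1−ρ)ρ^K/(1−ρ^(K+1)) = (-0.6788·4.731643)/(1 − 7.943574)
= -3.211931/-6.943574 = 0.462576

Final: 0.462576


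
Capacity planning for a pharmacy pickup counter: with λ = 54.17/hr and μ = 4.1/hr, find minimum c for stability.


Stability requires cμ > λ ⇔ c > λ/μ.
λ/μ = 54.17/4.1 = 13.2122
Minimum integer c = ⌊13.2122⌋ + 1 = 14
Check: 14·4.1 = 57.40 > 54.17, while 13·4.1 = 53.30 ≤ 54.17

Final: 14 servers


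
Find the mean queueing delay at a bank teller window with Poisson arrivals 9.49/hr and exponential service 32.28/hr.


ρ = 9.49/32.28 = 0.2940
Wq = ρ/(μ−λ) = 0.2940/(32.28 − 9.49) = 0.2940/22.79 = 0.01290 hr

Final: 0.01290 hr


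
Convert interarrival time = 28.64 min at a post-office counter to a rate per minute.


λ = 1/(interarrival time) in consistent units.
1 minute = 1 min, so λ = 1/28.64 = 0.03492 per minute

Final: 0.03492 /min


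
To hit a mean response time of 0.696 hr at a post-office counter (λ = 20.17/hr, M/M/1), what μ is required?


W = 1/(μ−λ) ⇒ μ − λ = 1/W = 1/0.696 = 1.4368
μ = λ + 1/W = 20.17 + 1.4368 = 21.6068 per hr

Final: 21.6068 /hr


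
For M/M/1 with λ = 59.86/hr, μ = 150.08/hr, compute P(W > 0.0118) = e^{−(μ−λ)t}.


W ~ Exponential(μ−λ) for M/M/1.
μ − λ = 150.08 − 59.86 = 90.2200
P(W > t) = e^{−(μ−λ)t} = e^{−1.0646} = 0.344867

Final: 0.344867


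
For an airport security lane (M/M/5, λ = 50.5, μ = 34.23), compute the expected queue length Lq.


a = λ/μ = 1.4753; ρ = a/5 = 0.2951
P₀ = 0.228374
Lq = P₀·a^c·ρ / (c!·(1−ρ)²) = 0.228374·6.98912·0.2951/(120·0.49694)
= 0.007898

Final: 0.007898


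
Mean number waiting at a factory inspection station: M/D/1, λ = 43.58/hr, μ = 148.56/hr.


ρ = 43.58/148.56 = 0.2933
M/D/1: Lq = ρ²/(2(1−ρ)) = 0.08605/(2·0.7067) = 0.06089

Final: 0.06089


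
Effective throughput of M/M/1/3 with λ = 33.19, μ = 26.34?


ρ = 1.2601; P_K = (1−ρ)ρ^3/(1−ρ^4) = 0.342083
λ_eff = λ(1 − P_K) = 33.19·(1 − 0.342083) = 33.19·0.657917 = 21.8363 /hr

Final: 21.8363 /hr


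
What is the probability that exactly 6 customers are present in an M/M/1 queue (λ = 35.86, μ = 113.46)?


ρ = 35.86/113.46 = 0.3161
P_n = (1−ρ)·ρ^n = (1 − 0.3161)·0.3161^6 = 0.6839·0.0009968 = 0.0006817

Final: 0.0006817


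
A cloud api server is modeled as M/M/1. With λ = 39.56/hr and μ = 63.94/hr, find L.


ρ = λ/μ = 39.56/63.94 = 0.6187
L = ρ/(1−ρ) = 0.6187/(1 − 0.6187) = 0.6187/0.3813 = 1.6226

Final: 1.6226


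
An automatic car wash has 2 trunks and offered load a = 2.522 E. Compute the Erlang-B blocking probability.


B(c,a) = (a^c/c!) / Σ_{k=0}^{c} a^k/k!
a^2/2! = 3.180242
Σ terms (k=0..2): 1.00000 + 2.52200 + 3.18024 = 6.702242
B = 3.180242/6.702242 = 0.474504

Final: 0.474504


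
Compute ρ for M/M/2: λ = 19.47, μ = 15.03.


ρ = λ/(cμ) = 19.47/(2·15.03) = 19.47/30.06 = 0.6477

Final: 0.6477


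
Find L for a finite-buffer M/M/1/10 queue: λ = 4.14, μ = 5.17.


ρ = 4.14/5.17 = 0.8008
L = ρ[1 − (K+1)ρ^K + Kρ^(K+1)] / [(1−ρ)(1−ρ^(K+1))]
Numerator: 0.8008·(1 − 11·0.108417 + 10·0.086818) = 0.540993
Denominator: (0.1992)·(0.913182) = 0.181930
L = 0.540993/0.181930 = 2.9736

Final: 2.9736


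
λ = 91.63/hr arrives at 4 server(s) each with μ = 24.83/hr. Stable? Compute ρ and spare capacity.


Total capacity cμ = 4·24.83 = 99.32/hr
ρ = λ/(cμ) = 91.63/99.32 = 0.9226
Stable ⇔ ρ < 1: YES
Spare capacity = cμ − λ = 99.32 − 91.63 = 7.69/hr

Final: ρ = 0.9226; stable; margin = 7.69/hr


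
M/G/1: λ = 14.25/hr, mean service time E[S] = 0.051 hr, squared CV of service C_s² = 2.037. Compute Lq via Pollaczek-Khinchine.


ρ = λ·E[S] = 14.25·0.051 = 0.7268
Lq = ρ²(1+C_s²)/(2(1−ρ)) = 0.5282·(1+2.037)/(2·0.2732)
= 0.5282·3.0370/0.5465 = 2.93511

Final: 2.93511


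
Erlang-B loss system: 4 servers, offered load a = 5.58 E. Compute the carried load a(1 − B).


B(4,5.58) = 0.441474 (Erlang-B)
Carried load = a(1 − B) = 5.58·(1 − 0.441474) = 5.58·0.558526 = 3.1166 E

Final: 3.1166 Erlangs


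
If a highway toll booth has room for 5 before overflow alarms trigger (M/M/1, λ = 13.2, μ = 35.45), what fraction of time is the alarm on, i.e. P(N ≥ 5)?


ρ = 13.2/35.45 = 0.3724
P(N ≥ n) = ρ^n = 0.3724^5 = 0.007158

Final: 0.007158


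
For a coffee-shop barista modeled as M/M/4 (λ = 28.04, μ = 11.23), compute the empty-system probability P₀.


a = λ/μ = 28.04/11.23 = 2.4969; ρ = a/c = 0.6242
Σ_{k=0}^{3} a^k/k! (terms k=0..3) = 1.00000 + 2.49688 + 3.11721 + 2.59444 = 9.20854
Tail: a^4/(4!(1−ρ)) = 38.86807/(24·0.3758) = 4.30972
P₀ = 1/(9.20854 + 4.30972) = 1/13.51826 = 0.073974

Final: 0.073974


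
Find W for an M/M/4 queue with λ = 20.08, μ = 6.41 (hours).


a = 3.1326; ρ = 0.7832; P₀ = 0.030613
Lq = P₀·a^c·ρ/(c!(1−ρ)²) = 2.04571
Wq = Lq/λ = 2.04571/20.08 = 0.10188 hr
W = Wq + 1/μ = 0.10188 + 0.15601 = 0.25788 hr

Final: 0.25788 hr


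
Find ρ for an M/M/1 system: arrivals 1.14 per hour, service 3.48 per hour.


ρ = λ/μ = 1.14/3.48 = 0.3276

Final: 0.3276


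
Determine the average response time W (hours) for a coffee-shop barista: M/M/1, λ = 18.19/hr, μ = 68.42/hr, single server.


W = 1/(μ−λ) = 1/(68.42 − 18.19) = 1/50.23 = 0.01991 hr

Final: 0.01991 hr


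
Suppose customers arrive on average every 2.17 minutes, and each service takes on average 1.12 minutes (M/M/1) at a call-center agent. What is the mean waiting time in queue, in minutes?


λ = 60/2.17 = 27.6498 /hr
μ = 60/1.12 = 53.5714 /hr
ρ = λ/μ = 27.6498/53.5714 = 0.5161
Wq = ρ/(μ−λ) = 0.5161/(53.5714−27.6498) = 0.01991 hr
In minutes: 0.01991·60 = 1.195 min

Final: 1.195 min


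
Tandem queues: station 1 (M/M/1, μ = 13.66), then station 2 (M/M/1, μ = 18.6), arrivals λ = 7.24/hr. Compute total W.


Each node sees arrival rate λ = 7.24/hr (tandem ⇒ throughput preserved).
W₁ = 1/(μ₁−λ) = 1/(13.66−7.24) = 0.15576 hr
W₂ = 1/(μ₂−λ) = 1/(18.6−7.24) = 0.08803 hr
W_total = W₁ + W₂ = 0.15576 + 0.08803 = 0.24379 hr

Final: 0.24379 hr


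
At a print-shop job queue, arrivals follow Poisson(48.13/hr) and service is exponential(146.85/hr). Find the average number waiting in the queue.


ρ = 48.13/146.85 = 0.3277
Lq = ρ²/(1−ρ) = 0.1074/0.6723 = 0.1598

Final: 0.1598


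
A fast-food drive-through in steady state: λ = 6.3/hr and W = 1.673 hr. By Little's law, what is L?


L = λW = 6.3·1.673 = 10.5399

Final: 10.5399


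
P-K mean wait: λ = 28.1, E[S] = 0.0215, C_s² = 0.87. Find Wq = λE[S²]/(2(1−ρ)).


ρ = λ·E[S] = 28.1·0.0215 = 0.6041
E[S²] = E[S]²(1+C_s²) = 0.0215²·(1+0.87) = 0.0008644
Wq = λ·E[S²]/(2(1−ρ)) = 28.1·0.0008644/(2·0.3959) = 0.03068 hr

Final: 0.03068 hr


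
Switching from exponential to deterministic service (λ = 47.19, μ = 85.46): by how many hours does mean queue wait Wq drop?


ρ = 47.19/85.46 = 0.5522
Wq(M/M/1) = ρ/(μ−λ) = 0.5522/38.27 = 0.01443 hr
Wq(M/D/1) = ρ/(2(μ−λ)) = 0.007214 hr
Savings = 0.01443 − 0.007214 = 0.007214 hr

Final: 0.007214 hr


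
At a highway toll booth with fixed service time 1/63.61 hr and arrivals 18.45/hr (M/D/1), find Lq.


ρ = 18.45/63.61 = 0.2900
M/D/1: Lq = ρ²/(2(1−ρ)) = 0.08413/(2·0.7100) = 0.05925

Final: 0.05925


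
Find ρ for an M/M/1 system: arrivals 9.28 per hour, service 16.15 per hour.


ρ = λ/μ = 9.28/16.15 = 0.5746

Final: 0.5746


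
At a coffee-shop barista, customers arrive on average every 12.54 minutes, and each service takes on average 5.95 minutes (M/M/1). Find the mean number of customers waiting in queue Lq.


λ = 60/12.54 = 4.7847 /hr
μ = 60/5.95 = 10.0840 /hr
ρ = λ/μ = 4.7847/10.0840 = 0.4745
Lq = ρ²/(1−ρ) = 0.2251/0.5255 = 0.4284

Final: 0.4284


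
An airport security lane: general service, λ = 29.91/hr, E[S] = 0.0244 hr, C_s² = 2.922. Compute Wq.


ρ = λ·E[S] = 29.91·0.0244 = 0.7298
E[S²] = E[S]²(1+C_s²) = 0.0244²·(1+2.922) = 0.002335
Wq = λ·E[S²]/(2(1−ρ)) = 29.91·0.002335/(2·0.2702) = 0.12924 hr

Final: 0.12924 hr


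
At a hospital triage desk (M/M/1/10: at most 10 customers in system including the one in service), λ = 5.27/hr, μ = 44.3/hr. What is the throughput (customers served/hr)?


ρ = 0.1190; P_K = (1−ρ)ρ^10/(1−ρ^11) = 5.001e-10
λ_eff = λ(1 − P_K) = 5.27·(1 − 5.001e-10) = 5.27·1.000000 = 5.2700 /hr

Final: 5.2700 /hr


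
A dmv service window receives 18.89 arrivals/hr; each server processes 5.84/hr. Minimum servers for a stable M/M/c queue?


Stability requires cμ > λ ⇔ c > λ/μ.
λ/μ = 18.89/5.84 = 3.2346
Minimum integer c = ⌊3.2346⌋ + 1 = 4
Check: 4·5.84 = 23.36 > 18.89, while 3·5.84 = 17.52 ≤ 18.89

Final: 4 servers


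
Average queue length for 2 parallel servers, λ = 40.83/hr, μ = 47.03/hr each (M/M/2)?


a = λ/μ = 0.8682; ρ = a/2 = 0.4341
P₀ = 0.394618
Lq = P₀·a^c·ρ / (c!·(1−ρ)²) = 0.394618·0.75372·0.4341/(2·0.32026)
= 0.20157

Final: 0.20157


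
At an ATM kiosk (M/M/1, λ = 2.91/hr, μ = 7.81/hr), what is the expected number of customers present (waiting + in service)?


ρ = λ/μ = 2.91/7.81 = 0.3726
L = ρ/(1−ρ) = 0.3726/(1 − 0.3726) = 0.3726/0.6274 = 0.5939

Final: 0.5939


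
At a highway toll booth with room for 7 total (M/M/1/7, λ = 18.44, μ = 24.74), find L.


ρ = 18.44/24.74 = 0.7454
L = ρ[1 − (K+1)ρ^K + Kρ^(K+1)] / [(1−ρ)(1−ρ^(K+1))]
Numerator: 0.7454·(1 − 8·0.127799 + 7·0.095255) = 0.480300
Denominator: (0.2546)·(0.904745) = 0.230392
L = 0.480300/0.230392 = 2.0847

Final: 2.0847


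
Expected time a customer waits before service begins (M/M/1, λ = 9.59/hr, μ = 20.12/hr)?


ρ = 9.59/20.12 = 0.4766
Wq = ρ/(μ−λ) = 0.4766/(20.12 − 9.59) = 0.4766/10.53 = 0.04526 hr

Final: 0.04526 hr


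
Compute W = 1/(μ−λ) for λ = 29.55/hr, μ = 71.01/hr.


W = 1/(μ−λ) = 1/(71.01 − 29.55) = 1/41.46 = 0.02412 hr

Final: 0.02412 hr


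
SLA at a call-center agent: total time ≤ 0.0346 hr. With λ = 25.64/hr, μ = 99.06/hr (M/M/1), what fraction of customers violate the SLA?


W ~ Exponential(μ−λ) for M/M/1.
μ − λ = 99.06 − 25.64 = 73.4200
P(W > t) = e^{−(μ−λ)t} = e^{−2.5403} = 0.078840

Final: 0.078840


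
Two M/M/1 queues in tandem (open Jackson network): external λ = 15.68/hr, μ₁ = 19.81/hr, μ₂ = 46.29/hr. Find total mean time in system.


Each node sees arrival rate λ = 15.68/hr (tandem ⇒ throughput preserved).
W₁ = 1/(μ₁−λ) = 1/(19.81−15.68) = 0.24213 hr
W₂ = 1/(μ₂−λ) = 1/(46.29−15.68) = 0.03267 hr
W_total = W₁ + W₂ = 0.24213 + 0.03267 = 0.27480 hr

Final: 0.27480 hr


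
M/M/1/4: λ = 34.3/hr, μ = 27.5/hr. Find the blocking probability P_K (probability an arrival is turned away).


ρ = λ/μ = 34.3/27.5 = 1.2473
P_K = (1−ρ)ρ^K/(1−ρ^(K+1)) = (-0.2473·2.420169)/(1 − 3.018611)
= -0.598442/-2.018611 = 0.296462

Final: 0.296462


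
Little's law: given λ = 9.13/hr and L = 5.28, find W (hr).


W = L/λ = 5.28/9.13 = 0.5783 hr

Final: 0.5783 hr


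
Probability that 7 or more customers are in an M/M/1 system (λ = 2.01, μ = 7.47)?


ρ = 2.01/7.47 = 0.2691
P(N ≥ n) = ρ^n = 0.2691^7 = 0.0001021

Final: 0.0001021


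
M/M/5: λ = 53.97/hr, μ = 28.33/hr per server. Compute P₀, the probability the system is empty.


a = λ/μ = 53.97/28.33 = 1.9050; ρ = a/c = 0.3810
Σ_{k=0}^{4} a^k/k! (terms k=0..4) = 1.00000 + 1.90505 + 1.81460 + 1.15230 + 0.54880 = 6.42075
Tail: a^5/(5!(1−ρ)) = 25.09165/(120·0.6190) = 0.33780
P₀ = 1/(6.42075 + 0.33780) = 1/6.75855 = 0.147961

Final: 0.147961


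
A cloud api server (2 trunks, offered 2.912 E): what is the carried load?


B(2,2.912) = 0.520110 (Erlang-B)
Carried load = a(1 − B) = 2.912·(1 − 0.520110) = 2.912·0.479890 = 1.3974 E

Final: 1.3974 Erlangs


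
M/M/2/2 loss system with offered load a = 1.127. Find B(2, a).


B(c,a) = (a^c/c!) / Σ_{k=0}^{c} a^k/k!
a^2/2! = 0.635065
Σ terms (k=0..2): 1.00000 + 1.12700 + 0.63506 = 2.762065
B = 0.635065/2.762065 = 0.229924

Final: 0.229924


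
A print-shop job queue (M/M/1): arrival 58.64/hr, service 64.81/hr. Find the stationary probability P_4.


ρ = 58.64/64.81 = 0.9048
P_n = (1−ρ)·ρ^n = (1 − 0.9048)·0.9048^4 = 0.09520·0.670205 = 0.063804

Final: 0.063804


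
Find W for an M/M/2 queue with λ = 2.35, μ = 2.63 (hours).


a = 0.8935; ρ = 0.4468; P₀ = 0.382392
Lq = P₀·a^c·ρ/(c!(1−ρ)²) = 0.22283
Wq = Lq/λ = 0.22283/2.35 = 0.09482 hr
W = Wq + 1/μ = 0.09482 + 0.38023 = 0.47505 hr

Final: 0.47505 hr


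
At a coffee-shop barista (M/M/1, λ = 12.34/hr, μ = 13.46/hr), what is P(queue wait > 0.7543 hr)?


ρ = 12.34/13.46 = 0.9168
P(Wq > t) = ρ·e^{−(μ−λ)t} = 0.9168·e^{−0.8448}
= 0.9168·0.429636 = 0.393887

Final: 0.393887


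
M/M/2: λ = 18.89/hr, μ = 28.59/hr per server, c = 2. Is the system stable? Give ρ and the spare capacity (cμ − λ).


Total capacity cμ = 2·28.59 = 57.18/hr
ρ = λ/(cμ) = 18.89/57.18 = 0.3304
Stable ⇔ ρ < 1: YES
Spare capacity = cμ − λ = 57.18 − 18.89 = 38.29/hr

Final: ρ = 0.3304; stable; margin = 38.29/hr


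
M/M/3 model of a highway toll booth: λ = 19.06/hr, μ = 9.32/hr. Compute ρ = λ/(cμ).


ρ = λ/(cμ) = 19.06/(3·9.32) = 19.06/27.96 = 0.6817

Final: 0.6817


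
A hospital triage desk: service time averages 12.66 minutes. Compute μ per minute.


μ = 1/(service time) in consistent units.
1 minute = 1 min, so μ = 1/12.66 = 0.07899 per minute

Final: 0.07899 /min


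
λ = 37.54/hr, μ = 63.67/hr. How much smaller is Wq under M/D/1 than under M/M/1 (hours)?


ρ = 37.54/63.67 = 0.5896
Wq(M/M/1) = ρ/(μ−λ) = 0.5896/26.13 = 0.02256 hr
Wq(M/D/1) = ρ/(2(μ−λ)) = 0.01128 hr
Savings = 0.02256 − 0.01128 = 0.01128 hr

Final: 0.01128 hr


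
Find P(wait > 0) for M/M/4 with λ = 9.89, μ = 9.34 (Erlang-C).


a = λ/μ = 1.0589; ρ = a/4 = 0.2647
P₀ = 0.346185 (from M/M/c formula)
C(c,a) = [a^c/(c!(1−ρ))]·P₀ = [1.25718/(24·0.7353)]·0.346185
= 0.07124·0.346185 = 0.024663

Final: 0.024663


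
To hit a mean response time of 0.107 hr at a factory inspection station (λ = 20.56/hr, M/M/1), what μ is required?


W = 1/(μ−λ) ⇒ μ − λ = 1/W = 1/0.107 = 9.3458
μ = λ + 1/W = 20.56 + 9.3458 = 29.9058 per hr

Final: 29.9058 /hr


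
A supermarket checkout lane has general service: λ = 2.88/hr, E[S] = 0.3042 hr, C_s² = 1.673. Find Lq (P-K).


ρ = λ·E[S] = 2.88·0.3042 = 0.8761
Lq = ρ²(1+C_s²)/(2(1−ρ)) = 0.7675·(1+1.673)/(2·0.1239)
= 0.7675·2.6730/0.2478 = 8.27917

Final: 8.27917


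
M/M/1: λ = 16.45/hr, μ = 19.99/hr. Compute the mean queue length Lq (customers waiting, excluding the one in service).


ρ = 16.45/19.99 = 0.8229
Lq = ρ²/(1−ρ) = 0.6772/0.1771 = 3.8240

Final: 3.8240


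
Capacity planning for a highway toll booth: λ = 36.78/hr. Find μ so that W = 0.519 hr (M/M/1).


W = 1/(μ−λ) ⇒ μ − λ = 1/W = 1/0.519 = 1.9268
μ = λ + 1/W = 36.78 + 1.9268 = 38.7068 per hr

Final: 38.7068 /hr


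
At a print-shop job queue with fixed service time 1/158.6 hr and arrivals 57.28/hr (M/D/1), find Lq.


ρ = 57.28/158.6 = 0.3612
M/D/1: Lq = ρ²/(2(1−ρ)) = 0.1304/(2·0.6388) = 0.10209

Final: 0.10209


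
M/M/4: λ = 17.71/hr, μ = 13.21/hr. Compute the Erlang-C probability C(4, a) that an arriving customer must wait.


a = λ/μ = 1.3407; ρ = a/4 = 0.3352
P₀ = 0.260187 (from M/M/c formula)
C(c,a) = [a^c/(c!(1−ρ))]·P₀ = [3.23045/(24·0.6648)]·0.260187
= 0.20246·0.260187 = 0.052677

Final: 0.052677


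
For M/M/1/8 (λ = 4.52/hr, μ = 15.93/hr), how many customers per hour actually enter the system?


ρ = 0.2837; P_K = (1−ρ)ρ^8/(1−ρ^9) = 0.00003009
λ_eff = λ(1 − P_K) = 4.52·(1 − 0.00003009) = 4.52·0.999970 = 4.5199 /hr

Final: 4.5199 /hr


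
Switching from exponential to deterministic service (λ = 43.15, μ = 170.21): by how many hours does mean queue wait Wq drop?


ρ = 43.15/170.21 = 0.2535
Wq(M/M/1) = ρ/(μ−λ) = 0.2535/127.06 = 0.001995 hr
Wq(M/D/1) = ρ/(2(μ−λ)) = 0.0009976 hr
Savings = 0.001995 − 0.0009976 = 0.0009976 hr

Final: 0.0009976 hr


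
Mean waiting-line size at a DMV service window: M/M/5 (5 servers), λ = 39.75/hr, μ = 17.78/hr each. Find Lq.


a = λ/μ = 2.2357; ρ = a/5 = 0.4471
P₀ = 0.105487
Lq = P₀·a^c·ρ / (c!·(1−ρ)²) = 0.105487·55.85048·0.4471/(120·0.30566)
= 0.07182

Final: 0.07182


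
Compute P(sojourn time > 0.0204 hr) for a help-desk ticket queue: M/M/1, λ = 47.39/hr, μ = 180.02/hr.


W ~ Exponential(μ−λ) for M/M/1.
μ − λ = 180.02 − 47.39 = 132.6300
P(W > t) = e^{−(μ−λ)t} = e^{−2.7057} = 0.066827

Final: 0.066827


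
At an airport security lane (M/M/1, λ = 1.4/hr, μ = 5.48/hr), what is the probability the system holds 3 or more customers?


ρ = 1.4/5.48 = 0.2555
P(N ≥ n) = ρ^n = 0.2555^3 = 0.016674

Final: 0.016674


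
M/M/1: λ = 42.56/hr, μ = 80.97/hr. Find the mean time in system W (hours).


W = 1/(μ−λ) = 1/(80.97 − 42.56) = 1/38.41 = 0.02603 hr

Final: 0.02603 hr
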